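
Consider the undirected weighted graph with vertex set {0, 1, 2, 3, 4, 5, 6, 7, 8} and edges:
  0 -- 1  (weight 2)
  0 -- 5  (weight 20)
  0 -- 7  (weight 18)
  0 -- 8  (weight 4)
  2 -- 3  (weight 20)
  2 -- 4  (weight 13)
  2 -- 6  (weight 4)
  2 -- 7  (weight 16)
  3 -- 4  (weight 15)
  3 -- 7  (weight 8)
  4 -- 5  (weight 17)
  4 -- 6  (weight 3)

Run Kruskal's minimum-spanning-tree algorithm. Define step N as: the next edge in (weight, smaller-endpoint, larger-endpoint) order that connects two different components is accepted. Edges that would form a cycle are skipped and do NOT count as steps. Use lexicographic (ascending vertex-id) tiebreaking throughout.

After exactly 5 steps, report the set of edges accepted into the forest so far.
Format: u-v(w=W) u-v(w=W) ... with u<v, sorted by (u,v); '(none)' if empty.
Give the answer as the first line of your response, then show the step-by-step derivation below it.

0-1(w=2) 0-8(w=4) 2-6(w=4) 3-7(w=8) 4-6(w=3)

step 1: add edge 0-1 (w=2); MST = {0-1(w=2)}
step 2: add edge 4-6 (w=3); MST = {0-1(w=2) 4-6(w=3)}
step 3: add edge 0-8 (w=4); MST = {0-1(w=2) 0-8(w=4) 4-6(w=3)}
step 4: add edge 2-6 (w=4); MST = {0-1(w=2) 0-8(w=4) 2-6(w=4) 4-6(w=3)}
step 5: add edge 3-7 (w=8); MST = {0-1(w=2) 0-8(w=4) 2-6(w=4) 3-7(w=8) 4-6(w=3)}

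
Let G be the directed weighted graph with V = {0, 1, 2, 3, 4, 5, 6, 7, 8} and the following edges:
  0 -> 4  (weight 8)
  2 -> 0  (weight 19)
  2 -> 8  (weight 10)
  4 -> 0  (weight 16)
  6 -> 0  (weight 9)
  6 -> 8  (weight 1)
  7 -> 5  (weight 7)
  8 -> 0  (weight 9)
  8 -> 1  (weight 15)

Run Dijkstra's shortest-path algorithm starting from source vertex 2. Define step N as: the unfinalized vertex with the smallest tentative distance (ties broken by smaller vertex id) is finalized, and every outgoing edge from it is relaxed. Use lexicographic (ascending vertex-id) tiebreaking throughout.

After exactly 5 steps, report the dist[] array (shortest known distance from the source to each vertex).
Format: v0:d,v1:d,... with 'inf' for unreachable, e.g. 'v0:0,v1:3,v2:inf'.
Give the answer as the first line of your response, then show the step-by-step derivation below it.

v0:19,v1:25,v2:0,v3:inf,v4:27,v5:inf,v6:inf,v7:inf,v8:10

step 1: dist = v0:19,v1:inf,v2:0,v3:inf,v4:inf,v5:inf,v6:inf,v7:inf,v8:10
step 2: dist = v0:19,v1:25,v2:0,v3:inf,v4:inf,v5:inf,v6:inf,v7:inf,v8:10
step 3: dist = v0:19,v1:25,v2:0,v3:inf,v4:27,v5:inf,v6:inf,v7:inf,v8:10
step 4: dist = v0:19,v1:25,v2:0,v3:inf,v4:27,v5:inf,v6:inf,v7:inf,v8:10
step 5: dist = v0:19,v1:25,v2:0,v3:inf,v4:27,v5:inf,v6:inf,v7:inf,v8:10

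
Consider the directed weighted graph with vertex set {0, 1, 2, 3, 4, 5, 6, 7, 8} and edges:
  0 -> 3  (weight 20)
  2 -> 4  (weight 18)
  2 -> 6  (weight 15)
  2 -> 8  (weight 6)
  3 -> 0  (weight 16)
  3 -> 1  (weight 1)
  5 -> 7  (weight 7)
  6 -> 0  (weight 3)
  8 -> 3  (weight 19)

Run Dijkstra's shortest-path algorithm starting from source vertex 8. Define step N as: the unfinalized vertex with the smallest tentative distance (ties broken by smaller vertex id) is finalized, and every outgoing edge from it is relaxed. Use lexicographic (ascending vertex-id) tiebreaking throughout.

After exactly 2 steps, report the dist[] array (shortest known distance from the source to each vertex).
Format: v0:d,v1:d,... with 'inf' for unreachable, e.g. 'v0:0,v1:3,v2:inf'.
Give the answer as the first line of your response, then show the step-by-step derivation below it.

v0:35,v1:20,v2:inf,v3:19,v4:inf,v5:inf,v6:inf,v7:inf,v8:0

step 1: dist = v0:inf,v1:inf,v2:inf,v3:19,v4:inf,v5:inf,v6:inf,v7:inf,v8:0
step 2: dist = v0:35,v1:20,v2:inf,v3:19,v4:inf,v5:inf,v6:inf,v7:inf,v8:0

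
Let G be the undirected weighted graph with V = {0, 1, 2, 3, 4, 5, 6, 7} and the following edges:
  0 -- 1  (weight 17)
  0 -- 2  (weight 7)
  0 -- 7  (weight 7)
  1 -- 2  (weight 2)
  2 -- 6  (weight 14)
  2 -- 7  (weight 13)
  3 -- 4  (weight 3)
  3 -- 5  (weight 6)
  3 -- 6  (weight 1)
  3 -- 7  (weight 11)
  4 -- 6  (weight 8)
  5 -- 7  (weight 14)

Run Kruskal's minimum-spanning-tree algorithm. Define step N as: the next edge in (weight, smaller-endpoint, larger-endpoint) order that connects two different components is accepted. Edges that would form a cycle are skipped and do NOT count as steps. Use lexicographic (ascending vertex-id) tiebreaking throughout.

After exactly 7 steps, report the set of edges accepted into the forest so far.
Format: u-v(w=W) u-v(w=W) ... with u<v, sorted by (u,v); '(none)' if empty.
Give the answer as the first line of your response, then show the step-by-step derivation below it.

0-2(w=7) 0-7(w=7) 1-2(w=2) 3-4(w=3) 3-5(w=6) 3-6(w=1) 3-7(w=11)

step 1: add edge 3-6 (w=1); MST = {3-6(w=1)}
step 2: add edge 1-2 (w=2); MST = {1-2(w=2) 3-6(w=1)}
step 3: add edge 3-4 (w=3); MST = {1-2(w=2) 3-4(w=3) 3-6(w=1)}
step 4: add edge 3-5 (w=6); MST = {1-2(w=2) 3-4(w=3) 3-5(w=6) 3-6(w=1)}
step 5: add edge 0-2 (w=7); MST = {0-2(w=7) 1-2(w=2) 3-4(w=3) 3-5(w=6) 3-6(w=1)}
step 6: add edge 0-7 (w=7); MST = {0-2(w=7) 0-7(w=7) 1-2(w=2) 3-4(w=3) 3-5(w=6) 3-6(w=1)}
step 7: add edge 3-7 (w=11); MST = {0-2(w=7) 0-7(w=7) 1-2(w=2) 3-4(w=3) 3-5(w=6) 3-6(w=1) 3-7(w=11)}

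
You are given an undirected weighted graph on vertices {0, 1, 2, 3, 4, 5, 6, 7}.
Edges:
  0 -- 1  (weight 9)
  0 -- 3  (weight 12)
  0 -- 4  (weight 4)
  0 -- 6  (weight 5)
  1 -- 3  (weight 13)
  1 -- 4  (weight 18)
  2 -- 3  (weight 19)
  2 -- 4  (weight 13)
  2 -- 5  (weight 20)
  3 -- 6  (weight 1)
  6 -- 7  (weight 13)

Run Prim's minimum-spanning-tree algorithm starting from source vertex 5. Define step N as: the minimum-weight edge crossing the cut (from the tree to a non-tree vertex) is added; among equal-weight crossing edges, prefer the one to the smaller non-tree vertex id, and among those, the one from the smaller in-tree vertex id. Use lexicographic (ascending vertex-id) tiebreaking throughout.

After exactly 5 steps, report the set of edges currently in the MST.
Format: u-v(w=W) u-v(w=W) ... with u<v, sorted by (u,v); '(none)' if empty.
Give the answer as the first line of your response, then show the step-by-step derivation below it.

0-4(w=4) 0-6(w=5) 2-4(w=13) 2-5(w=20) 3-6(w=1)

step 1: add edge 2-5 (w=20); MST = {2-5(w=20)}
step 2: add edge 2-4 (w=13); MST = {2-4(w=13) 2-5(w=20)}
step 3: add edge 0-4 (w=4); MST = {0-4(w=4) 2-4(w=13) 2-5(w=20)}
step 4: add edge 0-6 (w=5); MST = {0-4(w=4) 0-6(w=5) 2-4(w=13) 2-5(w=20)}
step 5: add edge 3-6 (w=1); MST = {0-4(w=4) 0-6(w=5) 2-4(w=13) 2-5(w=20) 3-6(w=1)}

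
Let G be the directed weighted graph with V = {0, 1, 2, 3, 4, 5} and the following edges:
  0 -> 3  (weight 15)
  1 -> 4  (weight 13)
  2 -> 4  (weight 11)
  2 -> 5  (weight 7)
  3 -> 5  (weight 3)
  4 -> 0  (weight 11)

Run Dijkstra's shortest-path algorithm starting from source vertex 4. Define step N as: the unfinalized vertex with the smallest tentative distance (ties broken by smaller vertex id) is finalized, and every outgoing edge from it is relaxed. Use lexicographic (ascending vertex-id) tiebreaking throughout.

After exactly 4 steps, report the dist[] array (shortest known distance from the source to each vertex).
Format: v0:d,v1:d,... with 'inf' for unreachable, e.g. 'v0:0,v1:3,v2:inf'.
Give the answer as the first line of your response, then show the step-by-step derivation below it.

v0:11,v1:inf,v2:inf,v3:26,v4:0,v5:29

step 1: dist = v0:11,v1:inf,v2:inf,v3:inf,v4:0,v5:inf
step 2: dist = v0:11,v1:inf,v2:inf,v3:26,v4:0,v5:inf
step 3: dist = v0:11,v1:inf,v2:inf,v3:26,v4:0,v5:29
step 4: dist = v0:11,v1:inf,v2:inf,v3:26,v4:0,v5:29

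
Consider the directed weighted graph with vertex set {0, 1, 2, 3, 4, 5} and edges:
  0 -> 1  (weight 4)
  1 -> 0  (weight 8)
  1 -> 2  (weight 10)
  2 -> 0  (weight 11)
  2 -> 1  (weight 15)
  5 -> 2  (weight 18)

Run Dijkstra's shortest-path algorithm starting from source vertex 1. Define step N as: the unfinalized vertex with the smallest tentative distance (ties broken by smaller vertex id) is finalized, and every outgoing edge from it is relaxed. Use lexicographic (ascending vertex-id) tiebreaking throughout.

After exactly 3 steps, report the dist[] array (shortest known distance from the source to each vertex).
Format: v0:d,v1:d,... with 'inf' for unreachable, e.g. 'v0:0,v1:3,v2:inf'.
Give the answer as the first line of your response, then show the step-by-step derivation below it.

v0:8,v1:0,v2:10,v3:inf,v4:inf,v5:inf

step 1: dist = v0:8,v1:0,v2:10,v3:inf,v4:inf,v5:inf
step 2: dist = v0:8,v1:0,v2:10,v3:inf,v4:inf,v5:inf
step 3: dist = v0:8,v1:0,v2:10,v3:inf,v4:inf,v5:inf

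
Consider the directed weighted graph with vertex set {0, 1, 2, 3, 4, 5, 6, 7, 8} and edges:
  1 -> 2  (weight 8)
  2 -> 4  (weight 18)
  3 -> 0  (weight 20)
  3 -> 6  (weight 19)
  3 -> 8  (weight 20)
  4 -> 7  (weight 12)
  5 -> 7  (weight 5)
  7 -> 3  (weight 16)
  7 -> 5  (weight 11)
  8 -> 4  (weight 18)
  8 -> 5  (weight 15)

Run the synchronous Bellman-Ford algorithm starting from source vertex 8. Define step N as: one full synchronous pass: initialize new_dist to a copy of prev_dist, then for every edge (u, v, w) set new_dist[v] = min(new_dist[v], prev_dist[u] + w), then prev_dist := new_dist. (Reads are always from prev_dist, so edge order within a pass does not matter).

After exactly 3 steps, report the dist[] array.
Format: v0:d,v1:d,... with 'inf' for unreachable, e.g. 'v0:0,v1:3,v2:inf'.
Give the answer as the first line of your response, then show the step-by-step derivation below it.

v0:inf,v1:inf,v2:inf,v3:36,v4:18,v5:15,v6:inf,v7:20,v8:0

step 1: dist = v0:inf,v1:inf,v2:inf,v3:inf,v4:18,v5:15,v6:inf,v7:inf,v8:0
step 2: dist = v0:inf,v1:inf,v2:inf,v3:inf,v4:18,v5:15,v6:inf,v7:20,v8:0
step 3: dist = v0:inf,v1:inf,v2:inf,v3:36,v4:18,v5:15,v6:inf,v7:20,v8:0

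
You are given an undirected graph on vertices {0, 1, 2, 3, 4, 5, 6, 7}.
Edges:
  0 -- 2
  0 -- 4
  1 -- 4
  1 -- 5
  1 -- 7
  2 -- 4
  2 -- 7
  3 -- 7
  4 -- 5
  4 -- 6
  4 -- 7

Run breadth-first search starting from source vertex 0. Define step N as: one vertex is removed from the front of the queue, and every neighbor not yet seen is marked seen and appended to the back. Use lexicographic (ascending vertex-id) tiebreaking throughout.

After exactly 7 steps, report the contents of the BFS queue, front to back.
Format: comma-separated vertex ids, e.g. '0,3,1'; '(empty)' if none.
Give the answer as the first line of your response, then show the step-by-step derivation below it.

3

step 1: dequeue 0; queue=[2,4]; order=0
step 2: dequeue 2; queue=[4,7]; order=0,2
step 3: dequeue 4; queue=[7,1,5,6]; order=0,2,4
step 4: dequeue 7; queue=[1,5,6,3]; order=0,2,4,7
step 5: dequeue 1; queue=[5,6,3]; order=0,2,4,7,1
step 6: dequeue 5; queue=[6,3]; order=0,2,4,7,1,5
step 7: dequeue 6; queue=[3]; order=0,2,4,7,1,5,6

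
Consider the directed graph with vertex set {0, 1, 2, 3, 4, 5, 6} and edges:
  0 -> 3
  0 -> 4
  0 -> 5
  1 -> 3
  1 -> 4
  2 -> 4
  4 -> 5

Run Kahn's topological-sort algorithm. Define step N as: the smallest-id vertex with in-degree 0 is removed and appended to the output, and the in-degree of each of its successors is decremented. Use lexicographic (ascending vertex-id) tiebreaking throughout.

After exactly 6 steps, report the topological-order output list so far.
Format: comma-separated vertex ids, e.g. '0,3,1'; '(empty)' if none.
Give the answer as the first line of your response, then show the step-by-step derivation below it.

0,1,2,3,4,5

step 1: output 0; order=[0]; indeg=(0,0,0,1,2,1,0)
step 2: output 1; order=[0,1]; indeg=(0,0,0,0,1,1,0)
step 3: output 2; order=[0,1,2]; indeg=(0,0,0,0,0,1,0)
step 4: output 3; order=[0,1,2,3]; indeg=(0,0,0,0,0,1,0)
step 5: output 4; order=[0,1,2,3,4]; indeg=(0,0,0,0,0,0,0)
step 6: output 5; order=[0,1,2,3,4,5]; indeg=(0,0,0,0,0,0,0)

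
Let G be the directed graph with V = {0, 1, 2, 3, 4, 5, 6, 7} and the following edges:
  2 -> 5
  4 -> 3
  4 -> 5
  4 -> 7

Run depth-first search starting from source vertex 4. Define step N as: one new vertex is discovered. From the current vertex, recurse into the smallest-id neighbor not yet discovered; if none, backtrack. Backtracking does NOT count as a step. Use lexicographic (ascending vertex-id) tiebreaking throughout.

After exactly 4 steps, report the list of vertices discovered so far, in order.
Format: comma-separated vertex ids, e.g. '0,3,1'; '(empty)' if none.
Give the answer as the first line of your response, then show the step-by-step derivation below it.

4,3,5,7

step 1: discover 4; path=4; order=4
step 2: discover 3; path=4>3; order=4,3
step 3: discover 5; path=4>5; order=4,3,5
step 4: discover 7; path=4>7; order=4,3,5,7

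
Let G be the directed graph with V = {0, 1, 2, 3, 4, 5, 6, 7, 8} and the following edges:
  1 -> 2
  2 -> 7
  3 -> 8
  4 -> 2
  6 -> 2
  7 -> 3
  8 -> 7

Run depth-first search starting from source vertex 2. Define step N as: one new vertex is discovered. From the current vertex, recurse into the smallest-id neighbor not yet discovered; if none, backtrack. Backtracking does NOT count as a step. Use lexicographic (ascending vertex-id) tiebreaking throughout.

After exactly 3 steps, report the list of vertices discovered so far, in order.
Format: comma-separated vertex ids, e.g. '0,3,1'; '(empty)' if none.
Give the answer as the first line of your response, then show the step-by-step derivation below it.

2,7,3

step 1: discover 2; path=2; order=2
step 2: discover 7; path=2>7; order=2,7
step 3: discover 3; path=2>7>3; order=2,7,3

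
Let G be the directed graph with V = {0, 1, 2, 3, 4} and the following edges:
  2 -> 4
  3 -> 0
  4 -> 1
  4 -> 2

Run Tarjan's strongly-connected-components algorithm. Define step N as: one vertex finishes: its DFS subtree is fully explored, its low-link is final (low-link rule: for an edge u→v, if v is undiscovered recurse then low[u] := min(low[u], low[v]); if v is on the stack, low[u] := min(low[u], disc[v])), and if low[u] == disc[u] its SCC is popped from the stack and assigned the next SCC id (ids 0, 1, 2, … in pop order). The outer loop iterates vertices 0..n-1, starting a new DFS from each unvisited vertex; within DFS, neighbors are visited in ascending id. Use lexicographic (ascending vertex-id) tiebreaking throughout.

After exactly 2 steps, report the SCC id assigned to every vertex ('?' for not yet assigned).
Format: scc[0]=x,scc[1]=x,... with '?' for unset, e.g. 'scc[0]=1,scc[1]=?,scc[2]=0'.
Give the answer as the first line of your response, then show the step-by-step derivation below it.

scc[0]=0,scc[1]=1,scc[2]=?,scc[3]=?,scc[4]=?

step 1: low=(low[0]=0,low[1]=?,low[2]=?,low[3]=?,low[4]=?); scc=(scc[0]=0,scc[1]=?,scc[2]=?,scc[3]=?,scc[4]=?)
step 2: low=(low[0]=0,low[1]=1,low[2]=?,low[3]=?,low[4]=?); scc=(scc[0]=0,scc[1]=1,scc[2]=?,scc[3]=?,scc[4]=?)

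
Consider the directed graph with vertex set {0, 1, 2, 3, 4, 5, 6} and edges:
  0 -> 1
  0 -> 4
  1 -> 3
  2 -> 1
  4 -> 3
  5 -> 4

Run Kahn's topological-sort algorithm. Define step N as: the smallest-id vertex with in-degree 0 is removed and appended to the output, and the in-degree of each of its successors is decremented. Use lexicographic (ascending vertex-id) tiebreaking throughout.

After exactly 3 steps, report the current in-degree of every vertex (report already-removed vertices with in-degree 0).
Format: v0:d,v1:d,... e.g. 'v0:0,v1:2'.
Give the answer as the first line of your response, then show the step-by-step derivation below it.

v0:0,v1:0,v2:0,v3:1,v4:1,v5:0,v6:0

step 1: output 0; order=[0]; indeg=(0,1,0,2,1,0,0)
step 2: output 2; order=[0,2]; indeg=(0,0,0,2,1,0,0)
step 3: output 1; order=[0,2,1]; indeg=(0,0,0,1,1,0,0)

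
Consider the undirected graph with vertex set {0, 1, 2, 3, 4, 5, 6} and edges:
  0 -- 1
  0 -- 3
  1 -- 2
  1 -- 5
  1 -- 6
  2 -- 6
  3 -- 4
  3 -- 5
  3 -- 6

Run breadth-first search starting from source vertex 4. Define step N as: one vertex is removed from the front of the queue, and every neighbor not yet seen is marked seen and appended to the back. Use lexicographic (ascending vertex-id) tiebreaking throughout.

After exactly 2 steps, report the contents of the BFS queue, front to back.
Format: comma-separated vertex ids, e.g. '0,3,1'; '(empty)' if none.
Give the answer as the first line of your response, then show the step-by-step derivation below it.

0,5,6

step 1: dequeue 4; queue=[3]; order=4
step 2: dequeue 3; queue=[0,5,6]; order=4,3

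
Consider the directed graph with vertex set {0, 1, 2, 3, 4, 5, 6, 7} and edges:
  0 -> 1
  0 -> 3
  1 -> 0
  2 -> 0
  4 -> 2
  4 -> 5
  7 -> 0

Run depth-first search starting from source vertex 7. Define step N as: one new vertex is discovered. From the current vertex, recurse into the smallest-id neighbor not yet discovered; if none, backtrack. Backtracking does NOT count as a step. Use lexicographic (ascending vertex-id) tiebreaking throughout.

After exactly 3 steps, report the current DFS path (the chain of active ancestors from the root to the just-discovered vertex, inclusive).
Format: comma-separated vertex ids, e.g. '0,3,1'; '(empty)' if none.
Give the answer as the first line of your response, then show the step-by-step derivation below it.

7,0,1

step 1: discover 7; path=7; order=7
step 2: discover 0; path=7>0; order=7,0
step 3: discover 1; path=7>0>1; order=7,0,1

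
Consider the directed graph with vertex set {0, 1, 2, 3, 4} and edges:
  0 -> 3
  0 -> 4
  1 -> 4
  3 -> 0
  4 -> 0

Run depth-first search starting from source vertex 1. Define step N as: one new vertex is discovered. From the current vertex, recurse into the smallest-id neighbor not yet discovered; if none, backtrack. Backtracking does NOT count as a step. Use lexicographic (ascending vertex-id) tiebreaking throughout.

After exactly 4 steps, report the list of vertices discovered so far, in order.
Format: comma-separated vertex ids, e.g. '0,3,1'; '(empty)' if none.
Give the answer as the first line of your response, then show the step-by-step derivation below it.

1,4,0,3

step 1: discover 1; path=1; order=1
step 2: discover 4; path=1>4; order=1,4
step 3: discover 0; path=1>4>0; order=1,4,0
step 4: discover 3; path=1>4>0>3; order=1,4,0,3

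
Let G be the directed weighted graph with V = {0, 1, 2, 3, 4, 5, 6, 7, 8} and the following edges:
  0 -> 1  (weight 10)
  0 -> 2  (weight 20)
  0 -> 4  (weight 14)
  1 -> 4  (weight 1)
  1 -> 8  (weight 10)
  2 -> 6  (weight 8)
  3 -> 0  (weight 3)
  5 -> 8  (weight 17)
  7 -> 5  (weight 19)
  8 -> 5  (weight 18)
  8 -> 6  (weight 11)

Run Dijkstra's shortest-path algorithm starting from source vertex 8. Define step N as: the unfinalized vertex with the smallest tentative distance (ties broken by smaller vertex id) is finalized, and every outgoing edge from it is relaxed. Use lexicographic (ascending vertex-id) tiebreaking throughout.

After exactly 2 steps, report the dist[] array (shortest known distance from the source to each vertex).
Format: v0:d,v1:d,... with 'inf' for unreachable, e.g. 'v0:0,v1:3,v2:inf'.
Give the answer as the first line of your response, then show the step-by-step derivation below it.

v0:inf,v1:inf,v2:inf,v3:inf,v4:inf,v5:18,v6:11,v7:inf,v8:0

step 1: dist = v0:inf,v1:inf,v2:inf,v3:inf,v4:inf,v5:18,v6:11,v7:inf,v8:0
step 2: dist = v0:inf,v1:inf,v2:inf,v3:inf,v4:inf,v5:18,v6:11,v7:inf,v8:0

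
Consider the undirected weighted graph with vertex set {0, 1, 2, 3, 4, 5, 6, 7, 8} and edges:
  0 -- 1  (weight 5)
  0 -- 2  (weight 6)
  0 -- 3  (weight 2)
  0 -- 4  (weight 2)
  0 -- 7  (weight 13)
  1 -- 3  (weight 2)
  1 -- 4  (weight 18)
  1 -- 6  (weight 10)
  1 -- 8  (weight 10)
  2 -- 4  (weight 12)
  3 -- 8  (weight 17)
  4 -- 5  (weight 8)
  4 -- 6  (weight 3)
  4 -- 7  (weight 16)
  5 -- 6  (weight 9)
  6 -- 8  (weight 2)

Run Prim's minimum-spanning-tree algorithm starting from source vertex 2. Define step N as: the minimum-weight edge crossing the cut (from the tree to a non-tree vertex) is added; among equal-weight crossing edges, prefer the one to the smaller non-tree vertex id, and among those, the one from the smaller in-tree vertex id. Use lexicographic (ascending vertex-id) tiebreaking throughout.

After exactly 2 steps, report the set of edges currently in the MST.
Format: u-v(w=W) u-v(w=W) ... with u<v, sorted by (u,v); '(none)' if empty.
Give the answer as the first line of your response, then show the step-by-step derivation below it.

0-2(w=6) 0-3(w=2)

step 1: add edge 0-2 (w=6); MST = {0-2(w=6)}
step 2: add edge 0-3 (w=2); MST = {0-2(w=6) 0-3(w=2)}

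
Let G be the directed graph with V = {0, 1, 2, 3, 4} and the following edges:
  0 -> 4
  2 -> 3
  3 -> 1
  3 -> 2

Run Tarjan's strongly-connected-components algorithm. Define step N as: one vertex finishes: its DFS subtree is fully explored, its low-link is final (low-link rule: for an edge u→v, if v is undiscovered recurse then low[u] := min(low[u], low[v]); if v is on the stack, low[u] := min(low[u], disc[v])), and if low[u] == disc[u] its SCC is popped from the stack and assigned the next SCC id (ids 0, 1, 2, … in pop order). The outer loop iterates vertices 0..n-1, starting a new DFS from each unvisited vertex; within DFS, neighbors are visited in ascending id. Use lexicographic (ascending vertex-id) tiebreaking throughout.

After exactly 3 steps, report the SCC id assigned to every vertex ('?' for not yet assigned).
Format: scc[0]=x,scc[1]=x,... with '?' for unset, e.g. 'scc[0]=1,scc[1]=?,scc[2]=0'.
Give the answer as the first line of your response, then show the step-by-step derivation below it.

scc[0]=1,scc[1]=2,scc[2]=?,scc[3]=?,scc[4]=0

step 1: low=(low[0]=0,low[1]=?,low[2]=?,low[3]=?,low[4]=1); scc=(scc[0]=?,scc[1]=?,scc[2]=?,scc[3]=?,scc[4]=0)
step 2: low=(low[0]=0,low[1]=?,low[2]=?,low[3]=?,low[4]=1); scc=(scc[0]=1,scc[1]=?,scc[2]=?,scc[3]=?,scc[4]=0)
step 3: low=(low[0]=0,low[1]=2,low[2]=?,low[3]=?,low[4]=1); scc=(scc[0]=1,scc[1]=2,scc[2]=?,scc[3]=?,scc[4]=0)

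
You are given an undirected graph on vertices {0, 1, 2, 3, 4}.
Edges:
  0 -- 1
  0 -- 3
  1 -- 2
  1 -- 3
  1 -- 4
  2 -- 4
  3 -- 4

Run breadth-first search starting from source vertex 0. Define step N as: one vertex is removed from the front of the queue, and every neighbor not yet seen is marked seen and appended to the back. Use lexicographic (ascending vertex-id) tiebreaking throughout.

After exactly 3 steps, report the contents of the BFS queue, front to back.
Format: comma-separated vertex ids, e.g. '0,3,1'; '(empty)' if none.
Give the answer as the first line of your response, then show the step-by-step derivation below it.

2,4

step 1: dequeue 0; queue=[1,3]; order=0
step 2: dequeue 1; queue=[3,2,4]; order=0,1
step 3: dequeue 3; queue=[2,4]; order=0,1,3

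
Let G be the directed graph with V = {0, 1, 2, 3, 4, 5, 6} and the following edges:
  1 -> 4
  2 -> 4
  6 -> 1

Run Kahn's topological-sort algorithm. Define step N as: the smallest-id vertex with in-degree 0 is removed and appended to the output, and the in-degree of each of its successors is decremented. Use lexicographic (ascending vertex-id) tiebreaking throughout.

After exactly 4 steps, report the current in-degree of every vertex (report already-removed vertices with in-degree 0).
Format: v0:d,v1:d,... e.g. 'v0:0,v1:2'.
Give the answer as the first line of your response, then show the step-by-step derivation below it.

v0:0,v1:1,v2:0,v3:0,v4:1,v5:0,v6:0

step 1: output 0; order=[0]; indeg=(0,1,0,0,2,0,0)
step 2: output 2; order=[0,2]; indeg=(0,1,0,0,1,0,0)
step 3: output 3; order=[0,2,3]; indeg=(0,1,0,0,1,0,0)
step 4: output 5; order=[0,2,3,5]; indeg=(0,1,0,0,1,0,0)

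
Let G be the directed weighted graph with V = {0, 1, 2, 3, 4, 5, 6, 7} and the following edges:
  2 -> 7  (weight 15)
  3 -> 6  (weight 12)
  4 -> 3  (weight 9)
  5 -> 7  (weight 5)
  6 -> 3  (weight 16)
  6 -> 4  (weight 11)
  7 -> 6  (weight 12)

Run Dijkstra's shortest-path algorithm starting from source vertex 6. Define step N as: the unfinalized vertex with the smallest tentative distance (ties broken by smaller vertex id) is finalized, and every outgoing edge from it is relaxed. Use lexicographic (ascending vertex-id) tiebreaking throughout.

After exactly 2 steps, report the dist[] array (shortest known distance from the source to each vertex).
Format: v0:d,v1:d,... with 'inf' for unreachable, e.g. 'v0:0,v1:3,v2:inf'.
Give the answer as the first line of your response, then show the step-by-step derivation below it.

v0:inf,v1:inf,v2:inf,v3:16,v4:11,v5:inf,v6:0,v7:inf

step 1: dist = v0:inf,v1:inf,v2:inf,v3:16,v4:11,v5:inf,v6:0,v7:inf
step 2: dist = v0:inf,v1:inf,v2:inf,v3:16,v4:11,v5:inf,v6:0,v7:inf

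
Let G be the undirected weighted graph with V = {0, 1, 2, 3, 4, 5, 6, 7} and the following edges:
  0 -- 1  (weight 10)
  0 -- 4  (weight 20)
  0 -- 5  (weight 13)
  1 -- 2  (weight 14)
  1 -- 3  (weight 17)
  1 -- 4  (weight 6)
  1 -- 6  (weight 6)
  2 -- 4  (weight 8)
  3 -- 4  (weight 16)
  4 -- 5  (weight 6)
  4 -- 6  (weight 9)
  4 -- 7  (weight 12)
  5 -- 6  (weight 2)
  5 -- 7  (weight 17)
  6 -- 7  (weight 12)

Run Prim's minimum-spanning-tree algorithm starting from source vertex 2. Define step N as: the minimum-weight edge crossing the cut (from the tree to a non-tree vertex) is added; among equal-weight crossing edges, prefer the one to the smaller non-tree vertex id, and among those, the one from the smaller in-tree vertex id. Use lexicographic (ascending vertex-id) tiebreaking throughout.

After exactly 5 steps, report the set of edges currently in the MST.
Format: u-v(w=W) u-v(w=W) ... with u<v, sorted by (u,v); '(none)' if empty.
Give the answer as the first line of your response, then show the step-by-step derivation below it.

0-1(w=10) 1-4(w=6) 2-4(w=8) 4-5(w=6) 5-6(w=2)

step 1: add edge 2-4 (w=8); MST = {2-4(w=8)}
step 2: add edge 1-4 (w=6); MST = {1-4(w=6) 2-4(w=8)}
step 3: add edge 4-5 (w=6); MST = {1-4(w=6) 2-4(w=8) 4-5(w=6)}
step 4: add edge 5-6 (w=2); MST = {1-4(w=6) 2-4(w=8) 4-5(w=6) 5-6(w=2)}
step 5: add edge 0-1 (w=10); MST = {0-1(w=10) 1-4(w=6) 2-4(w=8) 4-5(w=6) 5-6(w=2)}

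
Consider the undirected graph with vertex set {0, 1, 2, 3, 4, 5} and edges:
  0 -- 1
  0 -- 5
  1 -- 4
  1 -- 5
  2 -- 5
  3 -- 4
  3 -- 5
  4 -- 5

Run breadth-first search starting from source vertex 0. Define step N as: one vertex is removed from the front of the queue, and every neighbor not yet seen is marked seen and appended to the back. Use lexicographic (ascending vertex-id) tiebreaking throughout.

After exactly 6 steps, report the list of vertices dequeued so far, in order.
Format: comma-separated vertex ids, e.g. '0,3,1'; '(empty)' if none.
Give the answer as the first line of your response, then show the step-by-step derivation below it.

0,1,5,4,2,3

step 1: dequeue 0; queue=[1,5]; order=0
step 2: dequeue 1; queue=[5,4]; order=0,1
step 3: dequeue 5; queue=[4,2,3]; order=0,1,5
step 4: dequeue 4; queue=[2,3]; order=0,1,5,4
step 5: dequeue 2; queue=[3]; order=0,1,5,4,2
step 6: dequeue 3; queue=[(empty)]; order=0,1,5,4,2,3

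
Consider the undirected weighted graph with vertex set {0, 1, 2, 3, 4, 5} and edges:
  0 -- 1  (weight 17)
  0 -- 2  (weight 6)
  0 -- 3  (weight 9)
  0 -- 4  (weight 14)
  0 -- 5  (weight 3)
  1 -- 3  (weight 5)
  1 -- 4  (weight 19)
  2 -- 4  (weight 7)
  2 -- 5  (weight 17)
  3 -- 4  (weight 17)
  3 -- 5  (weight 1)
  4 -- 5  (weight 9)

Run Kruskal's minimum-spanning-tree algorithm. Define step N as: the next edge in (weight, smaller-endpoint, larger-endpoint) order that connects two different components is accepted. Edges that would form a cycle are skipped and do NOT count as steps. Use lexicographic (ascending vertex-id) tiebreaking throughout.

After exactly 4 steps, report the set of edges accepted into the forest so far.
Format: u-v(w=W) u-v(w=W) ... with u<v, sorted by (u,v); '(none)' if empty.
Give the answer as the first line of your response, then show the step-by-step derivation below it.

0-2(w=6) 0-5(w=3) 1-3(w=5) 3-5(w=1)

step 1: add edge 3-5 (w=1); MST = {3-5(w=1)}
step 2: add edge 0-5 (w=3); MST = {0-5(w=3) 3-5(w=1)}
step 3: add edge 1-3 (w=5); MST = {0-5(w=3) 1-3(w=5) 3-5(w=1)}
step 4: add edge 0-2 (w=6); MST = {0-2(w=6) 0-5(w=3) 1-3(w=5) 3-5(w=1)}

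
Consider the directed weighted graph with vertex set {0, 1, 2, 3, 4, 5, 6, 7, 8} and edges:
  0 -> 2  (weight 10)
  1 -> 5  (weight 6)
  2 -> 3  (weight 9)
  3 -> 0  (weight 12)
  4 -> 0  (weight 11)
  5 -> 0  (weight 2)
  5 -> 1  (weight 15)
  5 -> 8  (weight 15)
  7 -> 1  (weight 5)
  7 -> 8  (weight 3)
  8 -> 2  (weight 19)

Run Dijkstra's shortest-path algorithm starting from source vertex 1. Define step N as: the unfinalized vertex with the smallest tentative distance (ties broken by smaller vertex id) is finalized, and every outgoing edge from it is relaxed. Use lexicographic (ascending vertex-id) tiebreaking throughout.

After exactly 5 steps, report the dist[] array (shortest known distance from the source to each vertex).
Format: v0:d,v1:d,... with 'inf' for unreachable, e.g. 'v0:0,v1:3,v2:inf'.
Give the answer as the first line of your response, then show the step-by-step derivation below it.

v0:8,v1:0,v2:18,v3:27,v4:inf,v5:6,v6:inf,v7:inf,v8:21

step 1: dist = v0:inf,v1:0,v2:inf,v3:inf,v4:inf,v5:6,v6:inf,v7:inf,v8:inf
step 2: dist = v0:8,v1:0,v2:inf,v3:inf,v4:inf,v5:6,v6:inf,v7:inf,v8:21
step 3: dist = v0:8,v1:0,v2:18,v3:inf,v4:inf,v5:6,v6:inf,v7:inf,v8:21
step 4: dist = v0:8,v1:0,v2:18,v3:27,v4:inf,v5:6,v6:inf,v7:inf,v8:21
step 5: dist = v0:8,v1:0,v2:18,v3:27,v4:inf,v5:6,v6:inf,v7:inf,v8:21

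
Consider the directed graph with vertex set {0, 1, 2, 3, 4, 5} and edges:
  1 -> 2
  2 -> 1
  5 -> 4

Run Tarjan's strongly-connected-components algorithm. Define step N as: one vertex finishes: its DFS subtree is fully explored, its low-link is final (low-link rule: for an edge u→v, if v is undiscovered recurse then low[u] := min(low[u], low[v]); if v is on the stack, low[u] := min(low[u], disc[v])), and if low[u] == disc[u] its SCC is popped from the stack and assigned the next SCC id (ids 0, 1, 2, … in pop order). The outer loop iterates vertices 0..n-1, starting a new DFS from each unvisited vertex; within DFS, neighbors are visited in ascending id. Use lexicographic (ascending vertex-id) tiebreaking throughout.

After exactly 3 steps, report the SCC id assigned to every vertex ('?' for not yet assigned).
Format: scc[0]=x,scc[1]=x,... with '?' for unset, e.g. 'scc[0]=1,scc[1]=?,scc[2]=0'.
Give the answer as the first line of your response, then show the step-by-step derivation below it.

scc[0]=0,scc[1]=1,scc[2]=1,scc[3]=?,scc[4]=?,scc[5]=?

step 1: low=(low[0]=0,low[1]=?,low[2]=?,low[3]=?,low[4]=?,low[5]=?); scc=(scc[0]=0,scc[1]=?,scc[2]=?,scc[3]=?,scc[4]=?,scc[5]=?)
step 2: low=(low[0]=0,low[1]=1,low[2]=1,low[3]=?,low[4]=?,low[5]=?); scc=(scc[0]=0,scc[1]=?,scc[2]=?,scc[3]=?,scc[4]=?,scc[5]=?)
step 3: low=(low[0]=0,low[1]=1,low[2]=1,low[3]=?,low[4]=?,low[5]=?); scc=(scc[0]=0,scc[1]=1,scc[2]=1,scc[3]=?,scc[4]=?,scc[5]=?)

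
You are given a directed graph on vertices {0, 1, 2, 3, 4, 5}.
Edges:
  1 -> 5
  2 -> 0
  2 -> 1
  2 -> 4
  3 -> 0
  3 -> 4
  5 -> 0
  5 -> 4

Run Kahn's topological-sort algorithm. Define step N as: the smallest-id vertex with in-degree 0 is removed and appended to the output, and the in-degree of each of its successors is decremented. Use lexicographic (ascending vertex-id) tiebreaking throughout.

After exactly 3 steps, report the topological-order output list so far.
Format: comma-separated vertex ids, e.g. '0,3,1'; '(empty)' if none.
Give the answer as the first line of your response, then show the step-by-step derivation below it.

2,1,3

step 1: output 2; order=[2]; indeg=(2,0,0,0,2,1)
step 2: output 1; order=[2,1]; indeg=(2,0,0,0,2,0)
step 3: output 3; order=[2,1,3]; indeg=(1,0,0,0,1,0)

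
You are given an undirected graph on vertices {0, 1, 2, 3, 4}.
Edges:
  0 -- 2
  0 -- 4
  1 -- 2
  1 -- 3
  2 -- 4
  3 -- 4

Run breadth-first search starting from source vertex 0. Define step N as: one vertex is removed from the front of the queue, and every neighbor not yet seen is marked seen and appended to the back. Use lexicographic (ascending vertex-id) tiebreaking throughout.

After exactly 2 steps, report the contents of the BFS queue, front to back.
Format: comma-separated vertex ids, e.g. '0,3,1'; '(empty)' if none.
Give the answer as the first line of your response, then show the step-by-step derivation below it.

4,1

step 1: dequeue 0; queue=[2,4]; order=0
step 2: dequeue 2; queue=[4,1]; order=0,2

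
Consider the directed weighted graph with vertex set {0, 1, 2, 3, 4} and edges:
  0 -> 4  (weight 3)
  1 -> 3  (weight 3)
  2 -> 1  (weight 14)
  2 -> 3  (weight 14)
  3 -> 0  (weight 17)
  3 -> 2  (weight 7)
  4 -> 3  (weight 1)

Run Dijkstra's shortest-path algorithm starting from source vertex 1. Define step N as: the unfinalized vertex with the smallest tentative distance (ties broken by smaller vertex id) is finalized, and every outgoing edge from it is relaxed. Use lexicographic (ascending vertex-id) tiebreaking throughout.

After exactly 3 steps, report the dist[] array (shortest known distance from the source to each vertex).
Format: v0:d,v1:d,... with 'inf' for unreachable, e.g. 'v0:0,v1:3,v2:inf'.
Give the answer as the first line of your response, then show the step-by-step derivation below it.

v0:20,v1:0,v2:10,v3:3,v4:inf

step 1: dist = v0:inf,v1:0,v2:inf,v3:3,v4:inf
step 2: dist = v0:20,v1:0,v2:10,v3:3,v4:inf
step 3: dist = v0:20,v1:0,v2:10,v3:3,v4:inf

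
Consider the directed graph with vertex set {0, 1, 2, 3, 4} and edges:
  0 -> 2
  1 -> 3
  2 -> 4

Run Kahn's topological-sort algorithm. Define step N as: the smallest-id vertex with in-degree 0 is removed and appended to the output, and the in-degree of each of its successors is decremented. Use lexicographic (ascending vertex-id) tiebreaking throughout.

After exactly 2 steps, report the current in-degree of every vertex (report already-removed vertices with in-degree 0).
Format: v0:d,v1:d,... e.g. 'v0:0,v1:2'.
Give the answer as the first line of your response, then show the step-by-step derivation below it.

v0:0,v1:0,v2:0,v3:0,v4:1

step 1: output 0; order=[0]; indeg=(0,0,0,1,1)
step 2: output 1; order=[0,1]; indeg=(0,0,0,0,1)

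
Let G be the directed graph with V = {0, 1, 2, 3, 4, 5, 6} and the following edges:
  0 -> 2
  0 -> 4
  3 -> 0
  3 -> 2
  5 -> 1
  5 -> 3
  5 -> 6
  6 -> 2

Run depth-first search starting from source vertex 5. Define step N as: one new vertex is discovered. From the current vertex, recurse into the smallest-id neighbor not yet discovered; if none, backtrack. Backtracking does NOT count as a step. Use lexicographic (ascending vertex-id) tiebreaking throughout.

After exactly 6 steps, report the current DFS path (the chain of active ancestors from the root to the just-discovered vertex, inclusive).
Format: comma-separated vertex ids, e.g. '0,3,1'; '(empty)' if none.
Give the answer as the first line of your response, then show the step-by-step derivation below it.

5,3,0,4

step 1: discover 5; path=5; order=5
step 2: discover 1; path=5>1; order=5,1
step 3: discover 3; path=5>3; order=5,1,3
step 4: discover 0; path=5>3>0; order=5,1,3,0
step 5: discover 2; path=5>3>0>2; order=5,1,3,0,2
step 6: discover 4; path=5>3>0>4; order=5,1,3,0,2,4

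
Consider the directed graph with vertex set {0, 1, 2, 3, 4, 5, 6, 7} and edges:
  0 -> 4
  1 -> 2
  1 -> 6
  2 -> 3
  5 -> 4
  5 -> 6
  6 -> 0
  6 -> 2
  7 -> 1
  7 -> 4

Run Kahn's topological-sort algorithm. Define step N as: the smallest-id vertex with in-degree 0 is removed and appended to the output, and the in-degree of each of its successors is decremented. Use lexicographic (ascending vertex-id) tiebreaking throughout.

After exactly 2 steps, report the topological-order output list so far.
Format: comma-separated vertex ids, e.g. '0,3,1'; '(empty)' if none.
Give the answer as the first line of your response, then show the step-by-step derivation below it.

5,7

step 1: output 5; order=[5]; indeg=(1,1,2,1,2,0,1,0)
step 2: output 7; order=[5,7]; indeg=(1,0,2,1,1,0,1,0)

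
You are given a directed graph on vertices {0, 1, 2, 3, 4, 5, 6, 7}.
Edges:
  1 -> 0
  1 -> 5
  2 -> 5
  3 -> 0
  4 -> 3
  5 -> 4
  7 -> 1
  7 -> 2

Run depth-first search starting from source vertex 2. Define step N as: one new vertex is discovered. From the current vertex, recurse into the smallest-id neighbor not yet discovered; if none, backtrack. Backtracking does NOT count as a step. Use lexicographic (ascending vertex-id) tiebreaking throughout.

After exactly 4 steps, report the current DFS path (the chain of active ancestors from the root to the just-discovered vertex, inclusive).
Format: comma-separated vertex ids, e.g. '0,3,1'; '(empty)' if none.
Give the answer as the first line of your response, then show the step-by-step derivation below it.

2,5,4,3

step 1: discover 2; path=2; order=2
step 2: discover 5; path=2>5; order=2,5
step 3: discover 4; path=2>5>4; order=2,5,4
step 4: discover 3; path=2>5>4>3; order=2,5,4,3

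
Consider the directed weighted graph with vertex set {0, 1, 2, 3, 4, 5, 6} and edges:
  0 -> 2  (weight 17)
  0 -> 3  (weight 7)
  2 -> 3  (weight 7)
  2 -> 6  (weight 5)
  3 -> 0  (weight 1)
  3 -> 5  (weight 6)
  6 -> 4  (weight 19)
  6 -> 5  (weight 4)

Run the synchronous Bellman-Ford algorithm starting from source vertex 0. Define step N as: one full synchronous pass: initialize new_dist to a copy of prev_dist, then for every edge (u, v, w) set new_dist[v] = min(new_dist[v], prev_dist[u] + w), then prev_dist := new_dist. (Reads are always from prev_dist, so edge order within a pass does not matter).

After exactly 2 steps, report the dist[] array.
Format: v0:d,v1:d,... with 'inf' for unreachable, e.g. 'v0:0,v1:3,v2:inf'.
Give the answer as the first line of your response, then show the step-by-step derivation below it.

v0:0,v1:inf,v2:17,v3:7,v4:inf,v5:13,v6:22

step 1: dist = v0:0,v1:inf,v2:17,v3:7,v4:inf,v5:inf,v6:inf
step 2: dist = v0:0,v1:inf,v2:17,v3:7,v4:inf,v5:13,v6:22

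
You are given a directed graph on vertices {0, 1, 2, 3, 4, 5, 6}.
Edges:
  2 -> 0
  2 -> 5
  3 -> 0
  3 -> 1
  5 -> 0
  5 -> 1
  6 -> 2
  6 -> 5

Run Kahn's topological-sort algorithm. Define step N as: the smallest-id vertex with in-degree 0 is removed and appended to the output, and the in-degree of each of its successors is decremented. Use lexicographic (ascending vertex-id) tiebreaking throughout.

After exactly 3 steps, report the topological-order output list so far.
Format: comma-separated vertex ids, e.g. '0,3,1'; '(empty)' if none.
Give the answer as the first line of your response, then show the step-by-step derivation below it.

3,4,6

step 1: output 3; order=[3]; indeg=(2,1,1,0,0,2,0)
step 2: output 4; order=[3,4]; indeg=(2,1,1,0,0,2,0)
step 3: output 6; order=[3,4,6]; indeg=(2,1,0,0,0,1,0)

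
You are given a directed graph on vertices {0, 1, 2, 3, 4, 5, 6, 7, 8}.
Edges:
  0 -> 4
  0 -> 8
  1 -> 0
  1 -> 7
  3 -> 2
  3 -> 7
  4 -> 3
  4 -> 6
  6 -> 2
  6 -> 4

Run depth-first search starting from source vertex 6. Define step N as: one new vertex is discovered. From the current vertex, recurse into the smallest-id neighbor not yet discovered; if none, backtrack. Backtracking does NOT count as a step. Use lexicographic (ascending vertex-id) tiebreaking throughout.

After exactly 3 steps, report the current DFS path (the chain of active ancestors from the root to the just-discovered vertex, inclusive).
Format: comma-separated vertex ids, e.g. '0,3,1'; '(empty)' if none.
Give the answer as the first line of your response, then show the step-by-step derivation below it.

6,4

step 1: discover 6; path=6; order=6
step 2: discover 2; path=6>2; order=6,2
step 3: discover 4; path=6>4; order=6,2,4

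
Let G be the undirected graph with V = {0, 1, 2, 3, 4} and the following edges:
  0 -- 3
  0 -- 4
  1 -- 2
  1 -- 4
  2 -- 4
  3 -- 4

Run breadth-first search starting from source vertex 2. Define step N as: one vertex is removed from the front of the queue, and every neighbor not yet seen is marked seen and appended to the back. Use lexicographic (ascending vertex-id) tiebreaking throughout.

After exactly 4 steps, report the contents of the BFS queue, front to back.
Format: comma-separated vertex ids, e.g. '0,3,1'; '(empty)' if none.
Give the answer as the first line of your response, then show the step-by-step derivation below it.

3

step 1: dequeue 2; queue=[1,4]; order=2
step 2: dequeue 1; queue=[4]; order=2,1
step 3: dequeue 4; queue=[0,3]; order=2,1,4
step 4: dequeue 0; queue=[3]; order=2,1,4,0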